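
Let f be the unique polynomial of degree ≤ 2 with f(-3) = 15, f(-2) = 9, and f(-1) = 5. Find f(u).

Using the Lagrange interpolation formula with nodes -3, -2, -1:
  L_0(u) = (u + 2)(u + 1) / 2
  L_1(u) = (u + 3)(u + 1) / -1
  L_2(u) = (u + 3)(u + 2) / 2
Then f(u) = 15·L_0(u) + 9·L_1(u) + 5·L_2(u).
Expanding and collecting terms gives f(u) = u² - u + 3.
Check: f(-3) = 15. ✓

f(u) = u^2 - u + 3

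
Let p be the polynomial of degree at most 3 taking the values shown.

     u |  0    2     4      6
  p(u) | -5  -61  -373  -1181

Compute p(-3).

124

Write p(u) = au^3 + bu^2 + cu + d. Substituting each data point gives a linear system:
  d = -5
  8a + 4b + 2c + d = -61
  64a + 16b + 4c + d = -373
  216a + 36b + 6c + d = -1181
Solving the system yields a = -5, b = -2, c = -4, d = -5.
So p(u) = -5u³ - 2u² - 4u - 5.
Then p(-3) = 124.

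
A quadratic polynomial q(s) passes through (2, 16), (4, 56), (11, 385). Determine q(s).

Write q(s) = as^2 + bs + c. Substituting each data point gives a linear system:
  4a + 2b + c = 16
  16a + 4b + c = 56
  121a + 11b + c = 385
Solving the system yields a = 3, b = 2, c = 0.
So q(s) = 3s² + 2s.
Check: q(4) = 56. ✓

q(s) = 3s^2 + 2s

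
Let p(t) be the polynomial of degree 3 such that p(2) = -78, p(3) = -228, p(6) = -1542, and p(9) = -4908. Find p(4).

Using the Lagrange interpolation formula with nodes 2, 3, 6, 9:
  L_0(t) = (t - 3)(t - 6)(t - 9) / -28
  L_1(t) = (t - 2)(t - 6)(t - 9) / 18
  L_2(t) = (t - 2)(t - 3)(t - 9) / -36
  L_3(t) = (t - 2)(t - 3)(t - 6) / 126
Then p(t) = -78·L_0(t) - 228·L_1(t) - 1542·L_2(t) - 4908·L_3(t).
Expanding and collecting terms gives p(t) = -6t^3 - 6t^2 - 6t + 6.
Evaluating at t = 4: p(4) = -498.

-498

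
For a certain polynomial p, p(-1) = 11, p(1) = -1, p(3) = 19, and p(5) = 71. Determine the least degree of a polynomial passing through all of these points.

Forward differences of the values at t = -1, 1, 3, 5:
  p  : 11  -1  19  71
  Δ  : -12  20  52
  Δ^2: 32  32
  Δ^3: 0
The second differences are constant (32) and nonzero, while all higher differences vanish, so the minimal degree is 2.

2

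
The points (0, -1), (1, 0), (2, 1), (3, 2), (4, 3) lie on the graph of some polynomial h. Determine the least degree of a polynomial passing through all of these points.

Forward differences of the values at t = 0, 1, 2, 3, 4:
  h  : -1  0  1  2  3
  Δ  : 1  1  1  1
  Δ^2: 0  0  0
  Δ^3: 0  0
  Δ^4: 0
The first differences are constant (1) and nonzero, while all higher differences vanish, so the minimal degree is 1.

1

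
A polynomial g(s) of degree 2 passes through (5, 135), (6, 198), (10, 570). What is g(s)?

g(s) = 6s^2 - 3s

Using the Lagrange interpolation formula with nodes 5, 6, 10:
  L_0(s) = (s - 6)(s - 10) / 5
  L_1(s) = (s - 5)(s - 10) / -4
  L_2(s) = (s - 5)(s - 6) / 20
Then g(s) = 135·L_0(s) + 198·L_1(s) + 570·L_2(s).
Expanding and collecting terms gives g(s) = 6s² - 3s.
Check: g(5) = 135. ✓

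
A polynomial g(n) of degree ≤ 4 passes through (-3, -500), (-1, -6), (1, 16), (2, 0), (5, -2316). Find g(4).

Using the Lagrange interpolation formula with nodes -3, -1, 1, 2, 5:
  L_0(n) = (n + 1)(n - 1)(n - 2)(n - 5) / 320
  L_1(n) = (n + 3)(n - 1)(n - 2)(n - 5) / -72
  L_2(n) = (n + 3)(n + 1)(n - 2)(n - 5) / 32
  L_3(n) = (n + 3)(n + 1)(n - 1)(n - 5) / -45
  L_4(n) = (n + 3)(n + 1)(n - 1)(n - 2) / 576
Then g(n) = -500·L_0(n) - 6·L_1(n) + 16·L_2(n) + 0·L_3(n) - 2316·L_4(n).
Expanding and collecting terms gives g(n) = -5n⁴ + 5n³ + 6n² + 6n + 4.
Evaluating at n = 4: g(4) = -836.

-836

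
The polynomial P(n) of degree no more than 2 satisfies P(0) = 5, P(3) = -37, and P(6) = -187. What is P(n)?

Using the Lagrange interpolation formula with nodes 0, 3, 6:
  L_0(n) = (n - 3)(n - 6) / 18
  L_1(n) = n(n - 6) / -9
  L_2(n) = n(n - 3) / 18
Then P(n) = 5·L_0(n) - 37·L_1(n) - 187·L_2(n).
Expanding and collecting terms gives P(n) = -6n^2 + 4n + 5.
Check: P(3) = -37. ✓

P(n) = -6n^2 + 4n + 5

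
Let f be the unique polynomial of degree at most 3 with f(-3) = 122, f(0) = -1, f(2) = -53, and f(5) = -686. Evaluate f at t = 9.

Using the Lagrange interpolation formula with nodes -3, 0, 2, 5:
  L_0(t) = t(t - 2)(t - 5) / -120
  L_1(t) = (t + 3)(t - 2)(t - 5) / 30
  L_2(t) = (t + 3)t(t - 5) / -30
  L_3(t) = (t + 3)t(t - 2) / 120
Then f(t) = 122·L_0(t) - 1·L_1(t) - 53·L_2(t) - 686·L_3(t).
Expanding and collecting terms gives f(t) = -5t^3 - 2t^2 - 2t - 1.
Evaluating at t = 9: f(9) = -3826.

-3826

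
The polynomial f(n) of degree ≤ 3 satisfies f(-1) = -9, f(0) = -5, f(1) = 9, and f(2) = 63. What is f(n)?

f(n) = 5n^3 + 5n^2 + 4n - 5

Write f(n) = an^3 + bn^2 + cn + d. Substituting each data point gives a linear system:
  -a + b - c + d = -9
  d = -5
  a + b + c + d = 9
  8a + 4b + 2c + d = 63
Solving the system yields a = 5, b = 5, c = 4, d = -5.
So f(n) = 5n^3 + 5n^2 + 4n - 5.
Check: f(1) = 9. ✓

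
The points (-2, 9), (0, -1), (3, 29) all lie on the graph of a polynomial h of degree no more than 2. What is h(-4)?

43

Write h(x) = ax^2 + bx + c. Substituting each data point gives a linear system:
  4a - 2b + c = 9
  c = -1
  9a + 3b + c = 29
Solving the system yields a = 3, b = 1, c = -1.
So h(x) = 3x^2 + x - 1.
Then h(-4) = 43.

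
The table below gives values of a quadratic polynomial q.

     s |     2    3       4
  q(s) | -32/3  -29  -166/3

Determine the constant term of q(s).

Write q(s) = as^2 + bs + c. Substituting each data point gives a linear system:
  4a + 2b + c = -32/3
  9a + 3b + c = -29
  16a + 4b + c = -166/3
Solving the system yields a = -4, b = 5/3, c = 2.
So q(s) = -4s^2 + (5/3)s + 2.
The constant term is 2.

2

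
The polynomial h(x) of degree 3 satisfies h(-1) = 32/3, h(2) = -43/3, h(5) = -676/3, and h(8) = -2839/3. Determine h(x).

h(x) = -2x^3 + (5/3)x^2 - 4x + 3

Using the Lagrange interpolation formula with nodes -1, 2, 5, 8:
  L_0(x) = (x - 2)(x - 5)(x - 8) / -162
  L_1(x) = (x + 1)(x - 5)(x - 8) / 54
  L_2(x) = (x + 1)(x - 2)(x - 8) / -54
  L_3(x) = (x + 1)(x - 2)(x - 5) / 162
Then h(x) = 32/3·L_0(x) - 43/3·L_1(x) - 676/3·L_2(x) - 2839/3·L_3(x).
Expanding and collecting terms gives h(x) = -2x^3 + (5/3)x^2 - 4x + 3.
Check: h(5) = -676/3. ✓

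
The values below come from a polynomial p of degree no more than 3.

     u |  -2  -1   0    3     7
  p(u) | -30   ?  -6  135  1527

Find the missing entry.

The 4 known points determine the degree-3 polynomial uniquely.
Write p(u) = au^3 + bu^2 + cu + d. Substituting each data point gives a linear system:
  -8a + 4b - 2c + d = -30
  d = -6
  27a + 9b + 3c + d = 135
  343a + 49b + 7c + d = 1527
Solving the system yields a = 4, b = 3, c = 2, d = -6.
So p(u) = 4u³ + 3u² + 2u - 6.
Then p(-1) = -9.

-9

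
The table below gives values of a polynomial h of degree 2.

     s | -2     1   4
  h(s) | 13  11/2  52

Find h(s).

Write h(s) = as^2 + bs + c. Substituting each data point gives a linear system:
  4a - 2b + c = 13
  a + b + c = 11/2
  16a + 4b + c = 52
Solving the system yields a = 3, b = 1/2, c = 2.
So h(s) = 3s^2 + (1/2)s + 2.
Check: h(-2) = 13. ✓

h(s) = 3s^2 + (1/2)s + 2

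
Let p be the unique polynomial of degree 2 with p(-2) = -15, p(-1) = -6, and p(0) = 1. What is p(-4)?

Write p(t) = at^2 + bt + c. Substituting each data point gives a linear system:
  4a - 2b + c = -15
  a - b + c = -6
  c = 1
Solving the system yields a = -1, b = 6, c = 1.
So p(t) = -t^2 + 6t + 1.
Then p(-4) = -39.

-39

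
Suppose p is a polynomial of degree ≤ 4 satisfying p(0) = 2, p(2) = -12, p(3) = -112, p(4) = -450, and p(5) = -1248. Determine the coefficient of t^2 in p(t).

1

Write p(t) = at^4 + bt^3 + ct^2 + dt + e. Substituting each data point gives a linear system:
  e = 2
  16a + 8b + 4c + 2d + e = -12
  81a + 27b + 9c + 3d + e = -112
  256a + 64b + 16c + 4d + e = -450
  625a + 125b + 25c + 5d + e = -1248
Solving the system yields a = -3, b = 5, c = 1, d = -5, e = 2.
So p(t) = -3t⁴ + 5t³ + t² - 5t + 2.
The coefficient of t^2 is 1.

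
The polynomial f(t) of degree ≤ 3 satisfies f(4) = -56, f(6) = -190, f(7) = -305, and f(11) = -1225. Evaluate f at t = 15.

Using the Lagrange interpolation formula with nodes 4, 6, 7, 11:
  L_0(t) = (t - 6)(t - 7)(t - 11) / -42
  L_1(t) = (t - 4)(t - 7)(t - 11) / 10
  L_2(t) = (t - 4)(t - 6)(t - 11) / -12
  L_3(t) = (t - 4)(t - 6)(t - 7) / 140
Then f(t) = -56·L_0(t) - 190·L_1(t) - 305·L_2(t) - 1225·L_3(t).
Expanding and collecting terms gives f(t) = -t³ + t² - t - 4.
Evaluating at t = 15: f(15) = -3169.

-3169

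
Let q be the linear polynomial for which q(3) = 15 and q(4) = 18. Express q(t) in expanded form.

Using the Lagrange interpolation formula with nodes 3, 4:
  L_0(t) = (t - 4) / -1
  L_1(t) = (t - 3) / 1
Then q(t) = 15·L_0(t) + 18·L_1(t).
Expanding and collecting terms gives q(t) = 3t + 6.
Check: q(4) = 18. ✓

q(t) = 3t + 6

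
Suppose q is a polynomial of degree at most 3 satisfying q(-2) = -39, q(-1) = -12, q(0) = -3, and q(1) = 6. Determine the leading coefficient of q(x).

3

Write q(x) = ax^3 + bx^2 + cx + d. Substituting each data point gives a linear system:
  -8a + 4b - 2c + d = -39
  -a + b - c + d = -12
  d = -3
  a + b + c + d = 6
Solving the system yields a = 3, b = 0, c = 6, d = -3.
So q(x) = 3x^3 + 6x - 3.
The leading coefficient is 3.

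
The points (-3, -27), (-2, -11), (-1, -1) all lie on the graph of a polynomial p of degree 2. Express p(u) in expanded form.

Write p(u) = au^2 + bu + c. Substituting each data point gives a linear system:
  9a - 3b + c = -27
  4a - 2b + c = -11
  a - b + c = -1
Solving the system yields a = -3, b = 1, c = 3.
So p(u) = -3u^2 + u + 3.
Check: p(-3) = -27. ✓

p(u) = -3u^2 + u + 3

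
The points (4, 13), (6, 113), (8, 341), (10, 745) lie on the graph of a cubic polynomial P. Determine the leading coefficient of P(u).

Write P(u) = au^3 + bu^2 + cu + d. Substituting each data point gives a linear system:
  64a + 16b + 4c + d = 13
  216a + 36b + 6c + d = 113
  512a + 64b + 8c + d = 341
  1000a + 100b + 10c + d = 745
Solving the system yields a = 1, b = -2, c = -6, d = 5.
So P(u) = u^3 - 2u^2 - 6u + 5.
The leading coefficient is 1.

1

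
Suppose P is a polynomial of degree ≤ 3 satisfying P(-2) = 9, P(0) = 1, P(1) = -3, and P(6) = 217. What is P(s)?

Write P(s) = as^3 + bs^2 + cs + d. Substituting each data point gives a linear system:
  -8a + 4b - 2c + d = 9
  d = 1
  a + b + c + d = -3
  216a + 36b + 6c + d = 217
Solving the system yields a = 1, b = 1, c = -6, d = 1.
So P(s) = s³ + s² - 6s + 1.
Check: P(0) = 1. ✓

P(s) = s^3 + s^2 - 6s + 1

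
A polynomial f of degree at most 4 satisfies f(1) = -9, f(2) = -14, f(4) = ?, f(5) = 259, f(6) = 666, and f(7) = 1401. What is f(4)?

The 5 known points determine the degree-4 polynomial uniquely.
Write f(t) = at^4 + bt^3 + ct^2 + dt + e. Substituting each data point gives a linear system:
  a + b + c + d + e = -9
  16a + 8b + 4c + 2d + e = -14
  625a + 125b + 25c + 5d + e = 259
  1296a + 216b + 36c + 6d + e = 666
  2401a + 343b + 49c + 7d + e = 1401
Solving the system yields a = 1, b = -3, c = 1, d = -2, e = -6.
So f(t) = t^4 - 3t^3 + t^2 - 2t - 6.
Then f(4) = 66.

66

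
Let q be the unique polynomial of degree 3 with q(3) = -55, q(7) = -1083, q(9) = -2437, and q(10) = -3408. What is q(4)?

-162

Write q(n) = an^3 + bn^2 + cn + d. Substituting each data point gives a linear system:
  27a + 9b + 3c + d = -55
  343a + 49b + 7c + d = -1083
  729a + 81b + 9c + d = -2437
  1000a + 100b + 10c + d = -3408
Solving the system yields a = -4, b = 6, c = -1, d = 2.
So q(n) = -4n^3 + 6n^2 - n + 2.
Then q(4) = -162.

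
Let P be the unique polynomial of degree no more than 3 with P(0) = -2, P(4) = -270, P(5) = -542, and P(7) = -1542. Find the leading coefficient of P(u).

Write P(u) = au^3 + bu^2 + cu + d. Substituting each data point gives a linear system:
  d = -2
  64a + 16b + 4c + d = -270
  125a + 25b + 5c + d = -542
  343a + 49b + 7c + d = -1542
Solving the system yields a = -5, b = 4, c = -3, d = -2.
So P(u) = -5u^3 + 4u^2 - 3u - 2.
The leading coefficient is -5.

-5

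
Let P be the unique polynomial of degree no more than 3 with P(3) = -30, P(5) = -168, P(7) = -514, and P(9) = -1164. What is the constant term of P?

Write P(t) = at^3 + bt^2 + ct + d. Substituting each data point gives a linear system:
  27a + 9b + 3c + d = -30
  125a + 25b + 5c + d = -168
  343a + 49b + 7c + d = -514
  729a + 81b + 9c + d = -1164
Solving the system yields a = -2, b = 4, c = -3, d = -3.
So P(t) = -2t³ + 4t² - 3t - 3.
The constant term is -3.

-3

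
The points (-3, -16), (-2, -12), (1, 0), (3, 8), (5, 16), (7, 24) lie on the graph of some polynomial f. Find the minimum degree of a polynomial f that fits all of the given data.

Divided differences on the nodes -3, -2, 1, 3, 5, 7:
  order 0: -16  -12  0  8  16  24
  order 1: 4  4  4  4  4
  order 2: 0  0  0  0
  order 3: 0  0  0
  order 4: 0  0
  order 5: 0
The order-1 divided differences are all 4 (nonzero) and every higher order vanishes, so the data lies on a polynomial of degree exactly 1.

1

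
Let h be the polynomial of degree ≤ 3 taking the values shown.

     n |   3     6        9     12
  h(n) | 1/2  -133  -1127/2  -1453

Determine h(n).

h(n) = -n^3 + (3/2)n^2 + 5n - 1

Using the Lagrange interpolation formula with nodes 3, 6, 9, 12:
  L_0(n) = (n - 6)(n - 9)(n - 12) / -162
  L_1(n) = (n - 3)(n - 9)(n - 12) / 54
  L_2(n) = (n - 3)(n - 6)(n - 12) / -54
  L_3(n) = (n - 3)(n - 6)(n - 9) / 162
Then h(n) = 1/2·L_0(n) - 133·L_1(n) - 1127/2·L_2(n) - 1453·L_3(n).
Expanding and collecting terms gives h(n) = -n^3 + (3/2)n^2 + 5n - 1.
Check: h(3) = 1/2. ✓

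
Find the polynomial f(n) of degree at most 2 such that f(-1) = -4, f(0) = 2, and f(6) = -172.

f(n) = -5n^2 + n + 2

Write f(n) = an^2 + bn + c. Substituting each data point gives a linear system:
  a - b + c = -4
  c = 2
  36a + 6b + c = -172
Solving the system yields a = -5, b = 1, c = 2.
So f(n) = -5n^2 + n + 2.
Check: f(0) = 2. ✓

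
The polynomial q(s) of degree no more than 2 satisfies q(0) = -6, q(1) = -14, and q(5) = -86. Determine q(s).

Write q(s) = as^2 + bs + c. Substituting each data point gives a linear system:
  c = -6
  a + b + c = -14
  25a + 5b + c = -86
Solving the system yields a = -2, b = -6, c = -6.
So q(s) = -2s^2 - 6s - 6.
Check: q(0) = -6. ✓

q(s) = -2s^2 - 6s - 6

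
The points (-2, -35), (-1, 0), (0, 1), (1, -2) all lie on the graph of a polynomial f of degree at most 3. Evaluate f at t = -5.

Using the Lagrange interpolation formula with nodes -2, -1, 0, 1:
  L_0(t) = (t + 1)t(t - 1) / -6
  L_1(t) = (t + 2)t(t - 1) / 2
  L_2(t) = (t + 2)(t + 1)(t - 1) / -2
  L_3(t) = (t + 2)(t + 1)t / 6
Then f(t) = -35·L_0(t) + 0·L_1(t) + 1·L_2(t) - 2·L_3(t).
Expanding and collecting terms gives f(t) = 5t^3 - 2t^2 - 6t + 1.
Evaluating at t = -5: f(-5) = -644.

-644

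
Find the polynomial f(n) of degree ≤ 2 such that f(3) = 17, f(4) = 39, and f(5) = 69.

Write f(n) = an^2 + bn + c. Substituting each data point gives a linear system:
  9a + 3b + c = 17
  16a + 4b + c = 39
  25a + 5b + c = 69
Solving the system yields a = 4, b = -6, c = -1.
So f(n) = 4n² - 6n - 1.
Check: f(4) = 39. ✓

f(n) = 4n^2 - 6n - 1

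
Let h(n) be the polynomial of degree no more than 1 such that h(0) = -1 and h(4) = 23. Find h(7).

Using the Lagrange interpolation formula with nodes 0, 4:
  L_0(n) = (n - 4) / -4
  L_1(n) = n / 4
Then h(n) = -1·L_0(n) + 23·L_1(n).
Expanding and collecting terms gives h(n) = 6n - 1.
Evaluating at n = 7: h(7) = 41.

41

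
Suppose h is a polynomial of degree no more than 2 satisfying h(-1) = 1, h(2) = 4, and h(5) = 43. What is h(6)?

Write h(n) = an^2 + bn + c. Substituting each data point gives a linear system:
  a - b + c = 1
  4a + 2b + c = 4
  25a + 5b + c = 43
Solving the system yields a = 2, b = -1, c = -2.
So h(n) = 2n^2 - n - 2.
Then h(6) = 64.

64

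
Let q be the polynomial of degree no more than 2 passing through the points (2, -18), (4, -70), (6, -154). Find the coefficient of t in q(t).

Write q(t) = at^2 + bt + c. Substituting each data point gives a linear system:
  4a + 2b + c = -18
  16a + 4b + c = -70
  36a + 6b + c = -154
Solving the system yields a = -4, b = -2, c = 2.
So q(t) = -4t^2 - 2t + 2.
The coefficient of t is -2.

-2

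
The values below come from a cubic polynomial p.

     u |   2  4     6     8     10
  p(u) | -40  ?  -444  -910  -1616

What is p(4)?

The 4 known points determine the degree-3 polynomial uniquely.
Write p(u) = au^3 + bu^2 + cu + d. Substituting each data point gives a linear system:
  8a + 4b + 2c + d = -40
  216a + 36b + 6c + d = -444
  512a + 64b + 8c + d = -910
  1000a + 100b + 10c + d = -1616
Solving the system yields a = -1, b = -6, c = -1, d = -6.
So p(u) = -u³ - 6u² - u - 6.
Then p(4) = -170.

-170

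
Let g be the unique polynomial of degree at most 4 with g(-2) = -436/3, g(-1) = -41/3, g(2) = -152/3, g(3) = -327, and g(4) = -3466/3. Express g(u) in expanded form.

Using the Lagrange interpolation formula with nodes -2, -1, 2, 3, 4:
  L_0(u) = (u + 1)(u - 2)(u - 3)(u - 4) / 120
  L_1(u) = (u + 2)(u - 2)(u - 3)(u - 4) / -60
  L_2(u) = (u + 2)(u + 1)(u - 3)(u - 4) / 24
  L_3(u) = (u + 2)(u + 1)(u - 2)(u - 4) / -20
  L_4(u) = (u + 2)(u + 1)(u - 2)(u - 3) / 60
Then g(u) = -436/3·L_0(u) - 41/3·L_1(u) - 152/3·L_2(u) - 327·L_3(u) - 3466/3·L_4(u).
Expanding and collecting terms gives g(u) = -6u⁴ + 6u³ - (1/3)u - 2.
Check: g(-2) = -436/3. ✓

g(u) = -6u^4 + 6u^3 - (1/3)u - 2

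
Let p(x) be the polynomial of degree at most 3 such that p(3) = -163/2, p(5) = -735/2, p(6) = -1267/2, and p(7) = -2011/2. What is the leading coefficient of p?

Write p(x) = ax^3 + bx^2 + cx + d. Substituting each data point gives a linear system:
  27a + 9b + 3c + d = -163/2
  125a + 25b + 5c + d = -735/2
  216a + 36b + 6c + d = -1267/2
  343a + 49b + 7c + d = -2011/2
Solving the system yields a = -3, b = 1, c = -4, d = 5/2.
So p(x) = -3x^3 + x^2 - 4x + 5/2.
The leading coefficient is -3.

-3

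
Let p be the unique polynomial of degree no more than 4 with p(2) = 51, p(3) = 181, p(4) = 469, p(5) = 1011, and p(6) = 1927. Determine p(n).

Write p(n) = an^4 + bn^3 + cn^2 + dn + e. Substituting each data point gives a linear system:
  16a + 8b + 4c + 2d + e = 51
  81a + 27b + 9c + 3d + e = 181
  256a + 64b + 16c + 4d + e = 469
  625a + 125b + 25c + 5d + e = 1011
  1296a + 216b + 36c + 6d + e = 1927
Solving the system yields a = 1, b = 2, c = 6, d = -3, e = 1.
So p(n) = n^4 + 2n^3 + 6n^2 - 3n + 1.
Check: p(4) = 469. ✓

p(n) = n^4 + 2n^3 + 6n^2 - 3n + 1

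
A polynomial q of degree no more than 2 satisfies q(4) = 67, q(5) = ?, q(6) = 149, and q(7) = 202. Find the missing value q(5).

The 3 known points determine the degree-2 polynomial uniquely.
Write q(n) = an^2 + bn + c. Substituting each data point gives a linear system:
  16a + 4b + c = 67
  36a + 6b + c = 149
  49a + 7b + c = 202
Solving the system yields a = 4, b = 1, c = -1.
So q(n) = 4n^2 + n - 1.
Then q(5) = 104.

104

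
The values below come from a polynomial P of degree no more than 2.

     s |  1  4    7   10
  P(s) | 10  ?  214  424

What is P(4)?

76

The 3 known points determine the degree-2 polynomial uniquely.
Write P(s) = as^2 + bs + c. Substituting each data point gives a linear system:
  a + b + c = 10
  49a + 7b + c = 214
  100a + 10b + c = 424
Solving the system yields a = 4, b = 2, c = 4.
So P(s) = 4s^2 + 2s + 4.
Then P(4) = 76.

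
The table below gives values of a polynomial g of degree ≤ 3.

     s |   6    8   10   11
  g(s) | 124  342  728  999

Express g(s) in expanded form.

Write g(s) = as^3 + bs^2 + cs + d. Substituting each data point gives a linear system:
  216a + 36b + 6c + d = 124
  512a + 64b + 8c + d = 342
  1000a + 100b + 10c + d = 728
  1331a + 121b + 11c + d = 999
Solving the system yields a = 1, b = -3, c = 3, d = -2.
So g(s) = s³ - 3s² + 3s - 2.
Check: g(10) = 728. ✓

g(s) = s^3 - 3s^2 + 3s - 2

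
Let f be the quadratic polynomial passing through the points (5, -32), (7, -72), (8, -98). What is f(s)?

f(s) = -2s^2 + 4s - 2

Write f(s) = as^2 + bs + c. Substituting each data point gives a linear system:
  25a + 5b + c = -32
  49a + 7b + c = -72
  64a + 8b + c = -98
Solving the system yields a = -2, b = 4, c = -2.
So f(s) = -2s^2 + 4s - 2.
Check: f(5) = -32. ✓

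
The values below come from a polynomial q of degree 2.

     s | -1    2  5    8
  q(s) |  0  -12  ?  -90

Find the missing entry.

The 3 known points determine the degree-2 polynomial uniquely.
Write q(s) = as^2 + bs + c. Substituting each data point gives a linear system:
  a - b + c = 0
  4a + 2b + c = -12
  64a + 8b + c = -90
Solving the system yields a = -1, b = -3, c = -2.
So q(s) = -s^2 - 3s - 2.
Then q(5) = -42.

-42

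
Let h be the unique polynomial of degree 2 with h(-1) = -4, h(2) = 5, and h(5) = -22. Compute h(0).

Using the Lagrange interpolation formula with nodes -1, 2, 5:
  L_0(n) = (n - 2)(n - 5) / 18
  L_1(n) = (n + 1)(n - 5) / -9
  L_2(n) = (n + 1)(n - 2) / 18
Then h(n) = -4·L_0(n) + 5·L_1(n) - 22·L_2(n).
Expanding and collecting terms gives h(n) = -2n^2 + 5n + 3.
Evaluating at n = 0: h(0) = 3.

3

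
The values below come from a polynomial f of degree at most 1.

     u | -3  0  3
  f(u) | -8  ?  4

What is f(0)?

The 2 known points determine the degree-1 polynomial uniquely.
Write f(u) = au + b. Substituting each data point gives a linear system:
  -3a + b = -8
  3a + b = 4
Solving the system yields a = 2, b = -2.
So f(u) = 2u - 2.
Then f(0) = -2.

-2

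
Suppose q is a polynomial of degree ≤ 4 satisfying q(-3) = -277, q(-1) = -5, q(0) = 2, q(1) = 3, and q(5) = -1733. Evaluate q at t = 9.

Write q(t) = at^4 + bt^3 + ct^2 + dt + e. Substituting each data point gives a linear system:
  81a - 27b + 9c - 3d + e = -277
  a - b + c - d + e = -5
  e = 2
  a + b + c + d + e = 3
  625a + 125b + 25c + 5d + e = -1733
Solving the system yields a = -3, b = 1, c = 0, d = 3, e = 2.
So q(t) = -3t^4 + t^3 + 3t + 2.
Then q(9) = -18925.

-18925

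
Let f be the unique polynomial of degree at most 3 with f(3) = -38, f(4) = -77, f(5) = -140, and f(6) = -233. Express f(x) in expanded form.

Using the Lagrange interpolation formula with nodes 3, 4, 5, 6:
  L_0(x) = (x - 4)(x - 5)(x - 6) / -6
  L_1(x) = (x - 3)(x - 5)(x - 6) / 2
  L_2(x) = (x - 3)(x - 4)(x - 6) / -2
  L_3(x) = (x - 3)(x - 4)(x - 5) / 6
Then f(x) = -38·L_0(x) - 77·L_1(x) - 140·L_2(x) - 233·L_3(x).
Expanding and collecting terms gives f(x) = -x^3 - 2x - 5.
Check: f(4) = -77. ✓

f(x) = -x^3 - 2x - 5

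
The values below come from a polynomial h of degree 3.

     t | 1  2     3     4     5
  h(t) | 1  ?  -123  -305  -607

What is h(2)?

-31

The 4 known points determine the degree-3 polynomial uniquely.
Write h(t) = at^3 + bt^2 + ct + d. Substituting each data point gives a linear system:
  a + b + c + d = 1
  27a + 9b + 3c + d = -123
  64a + 16b + 4c + d = -305
  125a + 25b + 5c + d = -607
Solving the system yields a = -5, b = 0, c = 3, d = 3.
So h(t) = -5t^3 + 3t + 3.
Then h(2) = -31.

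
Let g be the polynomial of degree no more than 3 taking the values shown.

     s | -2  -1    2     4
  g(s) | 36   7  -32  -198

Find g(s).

g(s) = -3s^3 + s^2 - 5s - 2

Write g(s) = as^3 + bs^2 + cs + d. Substituting each data point gives a linear system:
  -8a + 4b - 2c + d = 36
  -a + b - c + d = 7
  8a + 4b + 2c + d = -32
  64a + 16b + 4c + d = -198
Solving the system yields a = -3, b = 1, c = -5, d = -2.
So g(s) = -3s³ + s² - 5s - 2.
Check: g(-2) = 36. ✓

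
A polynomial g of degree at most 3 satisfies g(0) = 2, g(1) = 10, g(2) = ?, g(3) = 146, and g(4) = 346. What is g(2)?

46

The 4 known points determine the degree-3 polynomial uniquely.
Write g(s) = as^3 + bs^2 + cs + d. Substituting each data point gives a linear system:
  d = 2
  a + b + c + d = 10
  27a + 9b + 3c + d = 146
  64a + 16b + 4c + d = 346
Solving the system yields a = 6, b = -4, c = 6, d = 2.
So g(s) = 6s^3 - 4s^2 + 6s + 2.
Then g(2) = 46.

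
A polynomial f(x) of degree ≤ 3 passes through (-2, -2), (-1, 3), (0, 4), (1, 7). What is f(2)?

Forward differences of the values at x = -2, -1, 0, 1:
  f  : -2  3  4  7
  Δ  : 5  1  3
  Δ^2: -4  2
  Δ^3: 6
The third differences are constant, confirming degree 3.
Interpolating (Newton forward form) and evaluating at x = 2 gives f(2) = 18.

18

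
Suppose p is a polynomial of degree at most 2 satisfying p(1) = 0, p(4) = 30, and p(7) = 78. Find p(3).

18

Forward differences of the values at t = 1, 4, 7:
  p  : 0  30  78
  Δ  : 30  48
  Δ^2: 18
The second differences are constant, confirming degree 2.
Interpolating (Newton forward form) and evaluating at t = 3 gives p(3) = 18.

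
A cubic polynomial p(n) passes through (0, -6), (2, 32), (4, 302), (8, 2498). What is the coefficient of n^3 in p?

5

Write p(n) = an^3 + bn^2 + cn + d. Substituting each data point gives a linear system:
  d = -6
  8a + 4b + 2c + d = 32
  64a + 16b + 4c + d = 302
  512a + 64b + 8c + d = 2498
Solving the system yields a = 5, b = -1, c = 1, d = -6.
So p(n) = 5n³ - n² + n - 6.
The leading coefficient is 5.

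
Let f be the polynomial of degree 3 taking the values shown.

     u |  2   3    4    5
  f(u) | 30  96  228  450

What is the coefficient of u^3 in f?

4

Write f(u) = au^3 + bu^2 + cu + d. Substituting each data point gives a linear system:
  8a + 4b + 2c + d = 30
  27a + 9b + 3c + d = 96
  64a + 16b + 4c + d = 228
  125a + 25b + 5c + d = 450
Solving the system yields a = 4, b = -3, c = 5, d = 0.
So f(u) = 4u^3 - 3u^2 + 5u.
The leading coefficient is 4.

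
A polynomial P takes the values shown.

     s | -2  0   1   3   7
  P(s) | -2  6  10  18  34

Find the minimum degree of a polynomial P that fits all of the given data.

Divided differences on the nodes -2, 0, 1, 3, 7:
  order 0: -2  6  10  18  34
  order 1: 4  4  4  4
  order 2: 0  0  0
  order 3: 0  0
  order 4: 0
The order-1 divided differences are all 4 (nonzero) and every higher order vanishes, so the data lies on a polynomial of degree exactly 1.

1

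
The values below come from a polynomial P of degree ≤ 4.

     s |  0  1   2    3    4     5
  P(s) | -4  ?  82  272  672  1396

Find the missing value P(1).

12

On equispaced nodes a degree-4 polynomial has vanishing fifth forward difference, so
  - P(0) + 5·P(1) - 10·P(2) + 10·P(3) - 5·P(4) + P(5) = 0.
Substituting the known values and solving for P(1):
  5·P(1) = 60
  P(1) = 12.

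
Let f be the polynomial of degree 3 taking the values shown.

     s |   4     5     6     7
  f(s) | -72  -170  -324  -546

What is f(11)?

Write f(s) = as^3 + bs^2 + cs + d. Substituting each data point gives a linear system:
  64a + 16b + 4c + d = -72
  125a + 25b + 5c + d = -170
  216a + 36b + 6c + d = -324
  343a + 49b + 7c + d = -546
Solving the system yields a = -2, b = 2, c = 6, d = 0.
So f(s) = -2s^3 + 2s^2 + 6s.
Then f(11) = -2354.

-2354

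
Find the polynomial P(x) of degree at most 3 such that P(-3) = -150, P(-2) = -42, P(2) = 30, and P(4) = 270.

Write P(x) = ax^3 + bx^2 + cx + d. Substituting each data point gives a linear system:
  -27a + 9b - 3c + d = -150
  -8a + 4b - 2c + d = -42
  8a + 4b + 2c + d = 30
  64a + 16b + 4c + d = 270
Solving the system yields a = 5, b = -3, c = -2, d = 6.
So P(x) = 5x^3 - 3x^2 - 2x + 6.
Check: P(4) = 270. ✓

P(x) = 5x^3 - 3x^2 - 2x + 6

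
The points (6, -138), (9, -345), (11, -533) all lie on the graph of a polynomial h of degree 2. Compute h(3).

-21

Write h(u) = au^2 + bu + c. Substituting each data point gives a linear system:
  36a + 6b + c = -138
  81a + 9b + c = -345
  121a + 11b + c = -533
Solving the system yields a = -5, b = 6, c = 6.
So h(u) = -5u^2 + 6u + 6.
Then h(3) = -21.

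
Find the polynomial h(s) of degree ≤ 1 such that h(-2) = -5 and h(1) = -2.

h(s) = s - 3

Using the Lagrange interpolation formula with nodes -2, 1:
  L_0(s) = (s - 1) / -3
  L_1(s) = (s + 2) / 3
Then h(s) = -5·L_0(s) - 2·L_1(s).
Expanding and collecting terms gives h(s) = s - 3.
Check: h(1) = -2. ✓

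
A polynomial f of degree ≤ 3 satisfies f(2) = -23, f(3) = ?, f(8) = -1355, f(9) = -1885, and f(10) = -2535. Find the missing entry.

The 4 known points determine the degree-3 polynomial uniquely.
Write f(u) = au^3 + bu^2 + cu + d. Substituting each data point gives a linear system:
  8a + 4b + 2c + d = -23
  512a + 64b + 8c + d = -1355
  729a + 81b + 9c + d = -1885
  1000a + 100b + 10c + d = -2535
Solving the system yields a = -2, b = -6, c = 6, d = 5.
So f(u) = -2u³ - 6u² + 6u + 5.
Then f(3) = -85.

-85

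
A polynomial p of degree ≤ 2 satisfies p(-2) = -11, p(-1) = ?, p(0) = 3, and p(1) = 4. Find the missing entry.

On equispaced nodes a degree-2 polynomial has vanishing third forward difference, so
  - p(-2) + 3·p(-1) - 3·p(0) + p(1) = 0.
Substituting the known values and solving for p(-1):
  3·p(-1) = -6
  p(-1) = -2.

-2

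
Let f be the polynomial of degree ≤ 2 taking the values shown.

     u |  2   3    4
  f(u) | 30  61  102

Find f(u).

f(u) = 5u^2 + 6u - 2

Write f(u) = au^2 + bu + c. Substituting each data point gives a linear system:
  4a + 2b + c = 30
  9a + 3b + c = 61
  16a + 4b + c = 102
Solving the system yields a = 5, b = 6, c = -2.
So f(u) = 5u^2 + 6u - 2.
Check: f(4) = 102. ✓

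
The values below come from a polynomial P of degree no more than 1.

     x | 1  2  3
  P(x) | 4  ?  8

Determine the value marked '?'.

6

On equispaced nodes a degree-1 polynomial has vanishing second forward difference, so
  P(1) - 2·P(2) + P(3) = 0.
Substituting the known values and solving for P(2):
  -2·P(2) = -12
  P(2) = 6.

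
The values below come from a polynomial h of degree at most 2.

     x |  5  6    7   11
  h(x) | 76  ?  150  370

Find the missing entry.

The 3 known points determine the degree-2 polynomial uniquely.
Write h(x) = ax^2 + bx + c. Substituting each data point gives a linear system:
  25a + 5b + c = 76
  49a + 7b + c = 150
  121a + 11b + c = 370
Solving the system yields a = 3, b = 1, c = -4.
So h(x) = 3x^2 + x - 4.
Then h(6) = 110.

110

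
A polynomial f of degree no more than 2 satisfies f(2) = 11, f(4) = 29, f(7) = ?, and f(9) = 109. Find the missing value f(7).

The 3 known points determine the degree-2 polynomial uniquely.
Write f(u) = au^2 + bu + c. Substituting each data point gives a linear system:
  4a + 2b + c = 11
  16a + 4b + c = 29
  81a + 9b + c = 109
Solving the system yields a = 1, b = 3, c = 1.
So f(u) = u^2 + 3u + 1.
Then f(7) = 71.

71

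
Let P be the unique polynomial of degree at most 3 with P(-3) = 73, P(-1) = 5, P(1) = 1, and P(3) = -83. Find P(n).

P(n) = -3n^3 - n^2 + n + 4

Using the Lagrange interpolation formula with nodes -3, -1, 1, 3:
  L_0(n) = (n + 1)(n - 1)(n - 3) / -48
  L_1(n) = (n + 3)(n - 1)(n - 3) / 16
  L_2(n) = (n + 3)(n + 1)(n - 3) / -16
  L_3(n) = (n + 3)(n + 1)(n - 1) / 48
Then P(n) = 73·L_0(n) + 5·L_1(n) + 1·L_2(n) - 83·L_3(n).
Expanding and collecting terms gives P(n) = -3n^3 - n^2 + n + 4.
Check: P(-3) = 73. ✓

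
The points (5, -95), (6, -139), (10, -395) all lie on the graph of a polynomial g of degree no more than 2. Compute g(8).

Write g(n) = an^2 + bn + c. Substituting each data point gives a linear system:
  25a + 5b + c = -95
  36a + 6b + c = -139
  100a + 10b + c = -395
Solving the system yields a = -4, b = 0, c = 5.
So g(n) = -4n² + 5.
Then g(8) = -251.

-251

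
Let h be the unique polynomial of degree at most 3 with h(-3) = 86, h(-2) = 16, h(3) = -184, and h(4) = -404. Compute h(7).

Write h(x) = ax^3 + bx^2 + cx + d. Substituting each data point gives a linear system:
  -27a + 9b - 3c + d = 86
  -8a + 4b - 2c + d = 16
  27a + 9b + 3c + d = -184
  64a + 16b + 4c + d = -404
Solving the system yields a = -5, b = -5, c = 0, d = -4.
So h(x) = -5x^3 - 5x^2 - 4.
Then h(7) = -1964.

-1964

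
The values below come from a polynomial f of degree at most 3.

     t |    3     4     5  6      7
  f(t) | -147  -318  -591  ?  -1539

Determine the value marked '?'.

On equispaced nodes a degree-3 polynomial has vanishing fourth forward difference, so
  f(3) - 4·f(4) + 6·f(5) - 4·f(6) + f(7) = 0.
Substituting the known values and solving for f(6):
  -4·f(6) = 3960
  f(6) = -990.

-990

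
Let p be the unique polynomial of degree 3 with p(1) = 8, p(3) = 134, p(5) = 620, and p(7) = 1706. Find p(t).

Write p(t) = at^3 + bt^2 + ct + d. Substituting each data point gives a linear system:
  a + b + c + d = 8
  27a + 9b + 3c + d = 134
  125a + 25b + 5c + d = 620
  343a + 49b + 7c + d = 1706
Solving the system yields a = 5, b = 0, c = -2, d = 5.
So p(t) = 5t³ - 2t + 5.
Check: p(5) = 620. ✓

p(t) = 5t^3 - 2t + 5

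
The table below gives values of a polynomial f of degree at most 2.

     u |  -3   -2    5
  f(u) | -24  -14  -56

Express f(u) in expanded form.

f(u) = -2u^2 - 6

Write f(u) = au^2 + bu + c. Substituting each data point gives a linear system:
  9a - 3b + c = -24
  4a - 2b + c = -14
  25a + 5b + c = -56
Solving the system yields a = -2, b = 0, c = -6.
So f(u) = -2u² - 6.
Check: f(5) = -56. ✓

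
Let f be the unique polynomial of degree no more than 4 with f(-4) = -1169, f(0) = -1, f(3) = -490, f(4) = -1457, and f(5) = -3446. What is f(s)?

f(s) = -5s^4 - 2s^3 - 2s^2 - 4s - 1

Write f(s) = as^4 + bs^3 + cs^2 + ds + e. Substituting each data point gives a linear system:
  256a - 64b + 16c - 4d + e = -1169
  e = -1
  81a + 27b + 9c + 3d + e = -490
  256a + 64b + 16c + 4d + e = -1457
  625a + 125b + 25c + 5d + e = -3446
Solving the system yields a = -5, b = -2, c = -2, d = -4, e = -1.
So f(s) = -5s^4 - 2s^3 - 2s^2 - 4s - 1.
Check: f(0) = -1. ✓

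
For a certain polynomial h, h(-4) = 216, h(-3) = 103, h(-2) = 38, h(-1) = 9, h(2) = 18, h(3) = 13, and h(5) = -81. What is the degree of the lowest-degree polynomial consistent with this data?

3

Divided differences on the nodes -4, -3, -2, -1, 2, 3, 5:
  order 0: 216  103  38  9  18  13  -81
  order 1: -113  -65  -29  3  -5  -47
  order 2: 24  18  8  -2  -14
  order 3: -2  -2  -2  -2
  order 4: 0  0  0
  order 5: 0  0
  order 6: 0
The order-3 divided differences are all -2 (nonzero) and every higher order vanishes, so the data lies on a polynomial of degree exactly 3.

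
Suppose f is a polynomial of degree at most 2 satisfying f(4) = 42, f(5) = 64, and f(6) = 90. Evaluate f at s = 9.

192

Forward differences of the values at s = 4, 5, 6:
  f  : 42  64  90
  Δ  : 22  26
  Δ^2: 4
The second differences are constant, confirming degree 2.
Interpolating (Newton forward form) and evaluating at s = 9 gives f(9) = 192.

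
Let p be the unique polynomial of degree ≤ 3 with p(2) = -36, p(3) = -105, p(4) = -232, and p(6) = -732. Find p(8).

-1680

Using the Lagrange interpolation formula with nodes 2, 3, 4, 6:
  L_0(s) = (s - 3)(s - 4)(s - 6) / -8
  L_1(s) = (s - 2)(s - 4)(s - 6) / 3
  L_2(s) = (s - 2)(s - 3)(s - 6) / -4
  L_3(s) = (s - 2)(s - 3)(s - 4) / 24
Then p(s) = -36·L_0(s) - 105·L_1(s) - 232·L_2(s) - 732·L_3(s).
Expanding and collecting terms gives p(s) = -3s^3 - 2s^2 - 2s.
Evaluating at s = 8: p(8) = -1680.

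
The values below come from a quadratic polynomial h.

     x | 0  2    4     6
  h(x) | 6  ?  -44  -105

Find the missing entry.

-7

The 3 known points determine the degree-2 polynomial uniquely.
Write h(x) = ax^2 + bx + c. Substituting each data point gives a linear system:
  c = 6
  16a + 4b + c = -44
  36a + 6b + c = -105
Solving the system yields a = -3, b = -1/2, c = 6.
So h(x) = -3x² - (1/2)x + 6.
Then h(2) = -7.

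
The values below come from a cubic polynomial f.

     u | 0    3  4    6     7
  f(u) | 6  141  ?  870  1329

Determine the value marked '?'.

294

The 4 known points determine the degree-3 polynomial uniquely.
Write f(u) = au^3 + bu^2 + cu + d. Substituting each data point gives a linear system:
  d = 6
  27a + 9b + 3c + d = 141
  216a + 36b + 6c + d = 870
  343a + 49b + 7c + d = 1329
Solving the system yields a = 3, b = 6, c = 0, d = 6.
So f(u) = 3u^3 + 6u^2 + 6.
Then f(4) = 294.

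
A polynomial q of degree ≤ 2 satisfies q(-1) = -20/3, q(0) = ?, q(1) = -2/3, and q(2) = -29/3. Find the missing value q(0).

The 3 known points determine the degree-2 polynomial uniquely.
Write q(n) = an^2 + bn + c. Substituting each data point gives a linear system:
  a - b + c = -20/3
  a + b + c = -2/3
  4a + 2b + c = -29/3
Solving the system yields a = -4, b = 3, c = 1/3.
So q(n) = -4n² + 3n + 1/3.
Then q(0) = 1/3.

1/3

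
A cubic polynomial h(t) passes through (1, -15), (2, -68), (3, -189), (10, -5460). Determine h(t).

Write h(t) = at^3 + bt^2 + ct + d. Substituting each data point gives a linear system:
  a + b + c + d = -15
  8a + 4b + 2c + d = -68
  27a + 9b + 3c + d = -189
  1000a + 100b + 10c + d = -5460
Solving the system yields a = -5, b = -4, c = -6, d = 0.
So h(t) = -5t^3 - 4t^2 - 6t.
Check: h(1) = -15. ✓

h(t) = -5t^3 - 4t^2 - 6t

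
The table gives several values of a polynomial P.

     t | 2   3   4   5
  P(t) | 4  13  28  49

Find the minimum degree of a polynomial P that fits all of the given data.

2

Forward differences of the values at t = 2, 3, 4, 5:
  P  : 4  13  28  49
  Δ  : 9  15  21
  Δ^2: 6  6
  Δ^3: 0
The second differences are constant (6) and nonzero, while all higher differences vanish, so the minimal degree is 2.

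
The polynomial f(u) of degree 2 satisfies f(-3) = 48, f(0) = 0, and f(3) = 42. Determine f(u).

f(u) = 5u^2 - u

Using the Lagrange interpolation formula with nodes -3, 0, 3:
  L_0(u) = u(u - 3) / 18
  L_1(u) = (u + 3)(u - 3) / -9
  L_2(u) = (u + 3)u / 18
Then f(u) = 48·L_0(u) + 0·L_1(u) + 42·L_2(u).
Expanding and collecting terms gives f(u) = 5u² - u.
Check: f(3) = 42. ✓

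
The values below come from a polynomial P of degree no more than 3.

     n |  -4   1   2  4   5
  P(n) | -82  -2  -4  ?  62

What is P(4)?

22

The 4 known points determine the degree-3 polynomial uniquely.
Write P(n) = an^3 + bn^2 + cn + d. Substituting each data point gives a linear system:
  -64a + 16b - 4c + d = -82
  a + b + c + d = -2
  8a + 4b + 2c + d = -4
  125a + 25b + 5c + d = 62
Solving the system yields a = 1, b = -2, c = -3, d = 2.
So P(n) = n^3 - 2n^2 - 3n + 2.
Then P(4) = 22.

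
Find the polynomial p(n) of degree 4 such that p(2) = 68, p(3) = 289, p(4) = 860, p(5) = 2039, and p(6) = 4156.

Write p(n) = an^4 + bn^3 + cn^2 + dn + e. Substituting each data point gives a linear system:
  16a + 8b + 4c + 2d + e = 68
  81a + 27b + 9c + 3d + e = 289
  256a + 64b + 16c + 4d + e = 860
  625a + 125b + 25c + 5d + e = 2039
  1296a + 216b + 36c + 6d + e = 4156
Solving the system yields a = 3, b = 1, c = 1, d = 2, e = 4.
So p(n) = 3n^4 + n^3 + n^2 + 2n + 4.
Check: p(4) = 860. ✓

p(n) = 3n^4 + n^3 + n^2 + 2n + 4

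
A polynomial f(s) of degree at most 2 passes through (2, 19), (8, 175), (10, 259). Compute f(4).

Write f(s) = as^2 + bs + c. Substituting each data point gives a linear system:
  4a + 2b + c = 19
  64a + 8b + c = 175
  100a + 10b + c = 259
Solving the system yields a = 2, b = 6, c = -1.
So f(s) = 2s² + 6s - 1.
Then f(4) = 55.

55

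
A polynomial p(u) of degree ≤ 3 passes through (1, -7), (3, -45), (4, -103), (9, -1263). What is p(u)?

Write p(u) = au^3 + bu^2 + cu + d. Substituting each data point gives a linear system:
  a + b + c + d = -7
  27a + 9b + 3c + d = -45
  64a + 16b + 4c + d = -103
  729a + 81b + 9c + d = -1263
Solving the system yields a = -2, b = 3, c = -5, d = -3.
So p(u) = -2u^3 + 3u^2 - 5u - 3.
Check: p(1) = -7. ✓

p(u) = -2u^3 + 3u^2 - 5u - 3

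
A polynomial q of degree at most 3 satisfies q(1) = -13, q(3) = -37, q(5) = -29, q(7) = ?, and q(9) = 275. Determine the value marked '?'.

59

The 4 known points determine the degree-3 polynomial uniquely.
Write q(u) = au^3 + bu^2 + cu + d. Substituting each data point gives a linear system:
  a + b + c + d = -13
  27a + 9b + 3c + d = -37
  125a + 25b + 5c + d = -29
  729a + 81b + 9c + d = 275
Solving the system yields a = 1, b = -5, c = -5, d = -4.
So q(u) = u³ - 5u² - 5u - 4.
Then q(7) = 59.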